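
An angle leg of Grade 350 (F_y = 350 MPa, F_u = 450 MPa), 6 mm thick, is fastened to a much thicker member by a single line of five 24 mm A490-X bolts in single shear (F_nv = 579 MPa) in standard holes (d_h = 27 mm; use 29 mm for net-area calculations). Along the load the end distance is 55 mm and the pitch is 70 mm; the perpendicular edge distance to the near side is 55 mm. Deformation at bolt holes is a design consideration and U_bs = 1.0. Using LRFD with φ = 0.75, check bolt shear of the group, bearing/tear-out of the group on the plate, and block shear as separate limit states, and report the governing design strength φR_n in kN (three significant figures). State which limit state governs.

330 kN (block shear governs)

Bolt shear: A_b = π·24²/4 = 452.4 mm²; R_n = 579 × 452.4 × 5 × 1 / 1000 = 1310 kN → 0.75 × 1310 = 982 kN.
Bearing: edge l_c = 41.5, r_n = 134.5 kN; interior l_c = 43, r_n = 139.3 kN; R_n = 134.5 + 4·139.3 = 691.7 kN → 519 kN.
Block shear: A_gv = 2010, A_nv = 1227, A_nt = 243 mm²; R_n = min(0.6F_uA_nv, 0.6F_yA_gv) + U_bs·F_u·A_nt = 440.6 kN → 330 kN.
Block shear governs: 330 kN.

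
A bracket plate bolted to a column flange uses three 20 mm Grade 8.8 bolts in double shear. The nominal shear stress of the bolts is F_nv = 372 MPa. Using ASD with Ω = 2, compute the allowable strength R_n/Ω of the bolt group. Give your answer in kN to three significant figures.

351 kN

A_b = π × 20² / 4 = 314.2 mm².
R_n = F_nv · A_b · n · n_s = 372 × 314.2 × 3 × 2 / 1000 = 701.2 kN.
Allowable strength R_n/Ω = 701.2 / 2 = 351 kN.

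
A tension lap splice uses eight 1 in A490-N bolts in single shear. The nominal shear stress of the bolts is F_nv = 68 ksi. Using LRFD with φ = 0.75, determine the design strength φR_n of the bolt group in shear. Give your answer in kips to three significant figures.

A_b = π × 1² / 4 = 0.7854 in².
R_n = F_nv · A_b · n · n_s = 68 × 0.7854 × 8 × 1 = 427.3 kips.
Design strength φR_n = 0.75 × 427.3 = 320 kips.

320 kips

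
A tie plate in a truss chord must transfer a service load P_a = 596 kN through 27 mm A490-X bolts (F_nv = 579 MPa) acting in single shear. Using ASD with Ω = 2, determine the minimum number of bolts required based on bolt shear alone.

4 bolts

A_b = π·27²/4 = 572.6 mm².
Per-bolt allowable strength R_n/Ω = 579 × 572.6 × 1 / 1000 / 2 = 165.8 kN.
n ≥ 596 / 165.8 = 3.596 → use 4 bolts.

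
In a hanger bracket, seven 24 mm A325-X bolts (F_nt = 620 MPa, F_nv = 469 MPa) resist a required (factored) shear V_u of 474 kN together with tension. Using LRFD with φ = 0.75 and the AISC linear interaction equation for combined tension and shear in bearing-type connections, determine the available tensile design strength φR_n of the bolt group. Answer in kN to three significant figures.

A_b = π·24²/4 = 452.4 mm²; f_rv = 474 × 1000 / (7 × 452.4) = 149.7 MPa.
F'_nt = 1.3 F_nt − (F_nt / φF_nv) f_rv = 1.3·620 − (620/(0.75·469))·149.7 = 542.2 MPa, capped at F_nt → F'_nt = 542.2 MPa.
R_n = F'_nt · A_b · n = 542.2 × 452.4 × 7 / 1000 = 1717 kN.
Design strength φR_n = 0.75 × 1717 = 1290 kN.

1290 kN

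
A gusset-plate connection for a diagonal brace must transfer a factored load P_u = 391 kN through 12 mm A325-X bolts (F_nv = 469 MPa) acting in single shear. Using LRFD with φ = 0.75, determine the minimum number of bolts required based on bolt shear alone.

10 bolts

A_b = π·12²/4 = 113.1 mm².
Per-bolt design strength φR_n = 0.75 × 469 × 113.1 × 1 / 1000 = 39.78 kN.
n ≥ 391 / 39.78 = 9.829 → use 10 bolts.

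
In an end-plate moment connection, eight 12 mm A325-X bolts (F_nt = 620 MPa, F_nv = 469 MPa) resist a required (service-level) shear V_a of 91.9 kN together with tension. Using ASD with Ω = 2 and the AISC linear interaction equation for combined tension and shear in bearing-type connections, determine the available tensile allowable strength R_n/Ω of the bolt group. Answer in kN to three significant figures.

A_b = π·12²/4 = 113.1 mm²; f_rv = 91.9 × 1000 / (8 × 113.1) = 101.6 MPa.
F'_nt = 1.3 F_nt − (Ω F_nt / F_nv) f_rv = 1.3·620 − (2·620/469)·101.6 = 537.5 MPa, capped at F_nt → F'_nt = 537.5 MPa.
R_n = F'_nt · A_b · n = 537.5 × 113.1 × 8 / 1000 = 486.3 kN.
Allowable strength R_n/Ω = 486.3 / 2 = 243 kN.

243 kN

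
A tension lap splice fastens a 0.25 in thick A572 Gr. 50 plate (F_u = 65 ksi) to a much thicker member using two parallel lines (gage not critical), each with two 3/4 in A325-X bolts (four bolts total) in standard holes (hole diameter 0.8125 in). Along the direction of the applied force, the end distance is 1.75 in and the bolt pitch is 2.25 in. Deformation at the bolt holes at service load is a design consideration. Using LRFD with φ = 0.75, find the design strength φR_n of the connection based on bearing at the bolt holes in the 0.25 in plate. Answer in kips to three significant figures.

81.4 kips

Per bolt r_n = 1.2 l_c t F_u ≤ 2.4 d t F_u; upper limit = 2.4 × 0.75 × 0.25 × 65 = 29.25 kips.
Edge bolt: l_c = 1.75 − 0.8125/2 = 1.344 in → 1.2 × 1.344 × 0.25 × 65 = 26.2 → r_n = 26.2 kips.
Interior bolts: l_c = 2.25 − 0.8125 = 1.438 in → 1.2 × 1.438 × 0.25 × 65 = 28.03 → r_n = 28.03 kips.
R_n = 2 × 26.2 + 2 × 28.03 = 108.5 kips.
Design strength φR_n = 0.75 × 108.5 = 81.4 kips.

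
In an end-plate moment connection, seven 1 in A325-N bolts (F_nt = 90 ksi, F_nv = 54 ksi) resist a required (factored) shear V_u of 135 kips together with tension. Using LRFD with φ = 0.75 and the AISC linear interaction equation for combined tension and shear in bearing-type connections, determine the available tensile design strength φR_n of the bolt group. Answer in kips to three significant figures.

A_b = π·1²/4 = 0.7854 in²; f_rv = 135 / (7 × 0.7854) = 24.56 ksi.
F'_nt = 1.3 F_nt − (F_nt / φF_nv) f_rv = 1.3·90 − (90/(0.75·54))·24.56 = 62.43 ksi, capped at F_nt → F'_nt = 62.43 ksi.
R_n = F'_nt · A_b · n = 62.43 × 0.7854 × 7 = 343.2 kips.
Design strength φR_n = 0.75 × 343.2 = 257 kips.

257 kips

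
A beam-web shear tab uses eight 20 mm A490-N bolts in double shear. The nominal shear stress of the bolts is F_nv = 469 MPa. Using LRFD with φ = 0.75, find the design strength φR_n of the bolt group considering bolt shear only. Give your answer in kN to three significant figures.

1770 kN

A_b = π × 20² / 4 = 314.2 mm².
R_n = F_nv · A_b · n · n_s = 469 × 314.2 × 8 × 2 / 1000 = 2357 kN.
Design strength φR_n = 0.75 × 2357 = 1770 kN.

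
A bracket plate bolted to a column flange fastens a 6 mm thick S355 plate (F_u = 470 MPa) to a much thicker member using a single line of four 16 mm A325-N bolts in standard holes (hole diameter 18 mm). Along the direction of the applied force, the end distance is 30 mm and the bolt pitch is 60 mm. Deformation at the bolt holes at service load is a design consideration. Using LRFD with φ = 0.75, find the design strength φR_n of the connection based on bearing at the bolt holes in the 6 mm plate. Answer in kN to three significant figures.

297 kN

Per bolt r_n = 1.2 l_c t F_u ≤ 2.4 d t F_u; upper limit = 2.4 × 16 × 6 × 470 / 1000 = 108.3 kN.
Edge bolt: l_c = 30 − 18/2 = 21 mm → 1.2 × 21 × 6 × 470 / 1000 = 71.06 → r_n = 71.06 kN.
Interior bolts: l_c = 60 − 18 = 42 mm → 1.2 × 42 × 6 × 470 / 1000 = 142.1 → r_n = 108.3 kN.
R_n = 1 × 71.06 + 3 × 108.3 = 395.9 kN.
Design strength φR_n = 0.75 × 395.9 = 297 kN.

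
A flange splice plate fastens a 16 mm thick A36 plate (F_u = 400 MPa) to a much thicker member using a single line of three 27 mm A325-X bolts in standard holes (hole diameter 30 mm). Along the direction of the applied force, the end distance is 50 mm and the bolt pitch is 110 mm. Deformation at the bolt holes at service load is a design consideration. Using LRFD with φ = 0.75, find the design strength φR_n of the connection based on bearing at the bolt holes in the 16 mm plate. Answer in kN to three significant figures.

824 kN

Per bolt r_n = 1.2 l_c t F_u ≤ 2.4 d t F_u; upper limit = 2.4 × 27 × 16 × 400 / 1000 = 414.7 kN.
Edge bolt: l_c = 50 − 30/2 = 35 mm → 1.2 × 35 × 16 × 400 / 1000 = 268.8 → r_n = 268.8 kN.
Interior bolts: l_c = 110 − 30 = 80 mm → 1.2 × 80 × 16 × 400 / 1000 = 614.4 → r_n = 414.7 kN.
R_n = 1 × 268.8 + 2 × 414.7 = 1098 kN.
Design strength φR_n = 0.75 × 1098 = 824 kN.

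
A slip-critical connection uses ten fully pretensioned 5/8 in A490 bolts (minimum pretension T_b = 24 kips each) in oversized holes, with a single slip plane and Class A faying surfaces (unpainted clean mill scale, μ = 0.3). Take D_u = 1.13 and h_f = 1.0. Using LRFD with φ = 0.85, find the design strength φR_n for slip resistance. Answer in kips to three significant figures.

R_n = μ · D_u · h_f · T_b · n_s · n_b = 0.3 × 1.13 × 1.0 × 24 × 1 × 10 = 81.36 kips.
Design strength φR_n = 0.85 × 81.36 = 69.2 kips.

69.2 kips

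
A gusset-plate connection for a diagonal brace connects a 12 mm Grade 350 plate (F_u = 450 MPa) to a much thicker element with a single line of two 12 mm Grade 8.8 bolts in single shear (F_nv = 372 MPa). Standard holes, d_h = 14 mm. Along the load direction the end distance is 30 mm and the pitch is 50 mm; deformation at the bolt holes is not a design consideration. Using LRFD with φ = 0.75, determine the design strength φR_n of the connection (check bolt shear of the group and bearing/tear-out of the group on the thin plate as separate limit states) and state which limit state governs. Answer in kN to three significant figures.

Bolt shear: A_b = π·12²/4 = 113.1 mm²; R_n = 372 × 113.1 × 2 × 1 / 1000 = 84.14 kN → 0.75 × 84.14 = 63.1 kN.
Bearing (1.5 l_c t F_u ≤ 3.0 d t F_u): upper limit = 3.0·12·12·450 / 1000 = 194.4 kN.
  Edge l_c = 30 − 14/2 = 23 → r_n = 186.3 kN; interior l_c = 50 − 14 = 36 → r_n = 194.4 kN.
  R_n,bearing = 1·186.3 + 1·194.4 = 380.7 kN → 0.75 × 380.7 = 286 kN.
Bolt shear governs: 63.1 kN.

63.1 kN (bolt shear governs)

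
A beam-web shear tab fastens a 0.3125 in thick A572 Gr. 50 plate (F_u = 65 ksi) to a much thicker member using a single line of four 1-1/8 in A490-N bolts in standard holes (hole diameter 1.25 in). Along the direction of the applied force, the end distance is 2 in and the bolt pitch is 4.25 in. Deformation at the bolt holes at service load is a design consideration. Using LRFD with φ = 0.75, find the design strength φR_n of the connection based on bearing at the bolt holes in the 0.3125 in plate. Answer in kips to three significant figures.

149 kips

Per bolt r_n = 1.2 l_c t F_u ≤ 2.4 d t F_u; upper limit = 2.4 × 1.125 × 0.3125 × 65 = 54.84 kips.
Edge bolt: l_c = 2 − 1.25/2 = 1.375 in → 1.2 × 1.375 × 0.3125 × 65 = 33.52 → r_n = 33.52 kips.
Interior bolts: l_c = 4.25 − 1.25 = 3 in → 1.2 × 3 × 0.3125 × 65 = 73.12 → r_n = 54.84 kips.
R_n = 1 × 33.52 + 3 × 54.84 = 198 kips.
Design strength φR_n = 0.75 × 198 = 149 kips.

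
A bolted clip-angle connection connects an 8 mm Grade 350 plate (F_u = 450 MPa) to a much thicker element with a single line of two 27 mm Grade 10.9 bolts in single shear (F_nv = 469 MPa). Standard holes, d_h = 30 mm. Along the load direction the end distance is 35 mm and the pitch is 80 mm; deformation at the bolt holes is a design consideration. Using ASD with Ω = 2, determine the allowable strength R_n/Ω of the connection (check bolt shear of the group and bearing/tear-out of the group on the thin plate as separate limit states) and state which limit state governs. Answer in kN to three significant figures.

151 kN (bearing governs)

Bolt shear: A_b = π·27²/4 = 572.6 mm²; R_n = 469 × 572.6 × 2 × 1 / 1000 = 537.1 kN → 537.1 / 2 = 269 kN.
Bearing (1.2 l_c t F_u ≤ 2.4 d t F_u): upper limit = 2.4·27·8·450 / 1000 = 233.3 kN.
  Edge l_c = 35 − 30/2 = 20 → r_n = 86.4 kN; interior l_c = 80 − 30 = 50 → r_n = 216 kN.
  R_n,bearing = 1·86.4 + 1·216 = 302.4 kN → 302.4 / 2 = 151 kN.
Bearing governs: 151 kN.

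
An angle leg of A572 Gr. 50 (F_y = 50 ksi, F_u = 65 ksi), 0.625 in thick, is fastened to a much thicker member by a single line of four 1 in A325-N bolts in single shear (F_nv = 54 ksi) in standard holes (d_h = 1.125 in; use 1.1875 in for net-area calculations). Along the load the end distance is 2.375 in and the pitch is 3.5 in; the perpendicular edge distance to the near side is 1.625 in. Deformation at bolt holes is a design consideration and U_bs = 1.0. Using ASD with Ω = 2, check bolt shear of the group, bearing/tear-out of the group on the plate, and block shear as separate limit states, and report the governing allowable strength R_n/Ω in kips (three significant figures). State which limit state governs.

84.8 kips (bolt shear governs)

Bolt shear: A_b = π·1²/4 = 0.7854 in²; R_n = 54 × 0.7854 × 4 × 1 = 169.6 kips → 169.6 / 2 = 84.8 kips.
Bearing: edge l_c = 1.812, r_n = 88.36 kips; interior l_c = 2.375, r_n = 97.5 kips; R_n = 88.36 + 3·97.5 = 380.9 kips → 190 kips.
Block shear: A_gv = 8.047, A_nv = 5.449, A_nt = 0.6445 in²; R_n = min(0.6F_uA_nv, 0.6F_yA_gv) + U_bs·F_u·A_nt = 254.4 kips → 127 kips.
Bolt shear governs: 84.8 kips.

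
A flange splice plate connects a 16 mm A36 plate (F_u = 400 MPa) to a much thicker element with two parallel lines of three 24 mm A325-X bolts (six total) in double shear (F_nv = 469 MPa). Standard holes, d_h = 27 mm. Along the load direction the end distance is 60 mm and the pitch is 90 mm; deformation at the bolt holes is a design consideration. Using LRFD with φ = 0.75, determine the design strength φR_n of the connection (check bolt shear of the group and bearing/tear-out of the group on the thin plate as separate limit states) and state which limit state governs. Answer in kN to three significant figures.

1640 kN (bearing governs)

Bolt shear: A_b = π·24²/4 = 452.4 mm²; R_n = 469 × 452.4 × 6 × 2 / 1000 = 2546 kN → 0.75 × 2546 = 1910 kN.
Bearing (1.2 l_c t F_u ≤ 2.4 d t F_u): upper limit = 2.4·24·16·400 / 1000 = 368.6 kN.
  Edge l_c = 60 − 27/2 = 46.5 → r_n = 357.1 kN; interior l_c = 90 − 27 = 63 → r_n = 368.6 kN.
  R_n,bearing = 2·357.1 + 4·368.6 = 2189 kN → 0.75 × 2189 = 1640 kN.
Bearing governs: 1640 kN.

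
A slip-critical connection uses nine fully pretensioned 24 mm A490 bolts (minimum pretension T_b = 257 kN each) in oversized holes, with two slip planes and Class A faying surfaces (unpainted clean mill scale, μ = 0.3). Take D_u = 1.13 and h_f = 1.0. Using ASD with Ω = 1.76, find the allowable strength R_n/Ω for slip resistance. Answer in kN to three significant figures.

R_n = μ · D_u · h_f · T_b · n_s · n_b = 0.3 × 1.13 × 1.0 × 257 × 2 × 9 = 1568 kN.
Allowable strength R_n/Ω = 1568 / 1.76 = 891 kN.

891 kN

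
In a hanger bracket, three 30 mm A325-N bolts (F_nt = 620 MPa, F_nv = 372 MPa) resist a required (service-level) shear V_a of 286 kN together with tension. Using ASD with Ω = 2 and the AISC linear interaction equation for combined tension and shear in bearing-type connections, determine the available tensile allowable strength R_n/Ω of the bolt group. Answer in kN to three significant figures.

378 kN

A_b = π·30²/4 = 706.9 mm²; f_rv = 286 × 1000 / (3 × 706.9) = 134.9 MPa.
F'_nt = 1.3 F_nt − (Ω F_nt / F_nv) f_rv = 1.3·620 − (2·620/372)·134.9 = 356.4 MPa, capped at F_nt → F'_nt = 356.4 MPa.
R_n = F'_nt · A_b · n = 356.4 × 706.9 × 3 / 1000 = 755.9 kN.
Allowable strength R_n/Ω = 755.9 / 2 = 378 kN.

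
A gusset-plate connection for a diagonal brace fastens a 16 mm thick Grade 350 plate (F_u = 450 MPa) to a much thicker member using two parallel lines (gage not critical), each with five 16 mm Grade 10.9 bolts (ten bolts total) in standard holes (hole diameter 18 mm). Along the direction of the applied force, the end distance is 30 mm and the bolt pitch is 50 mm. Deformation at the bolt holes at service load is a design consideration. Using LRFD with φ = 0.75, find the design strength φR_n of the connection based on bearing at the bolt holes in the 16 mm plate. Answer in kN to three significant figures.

1930 kN

Per bolt r_n = 1.2 l_c t F_u ≤ 2.4 d t F_u; upper limit = 2.4 × 16 × 16 × 450 / 1000 = 276.5 kN.
Edge bolt: l_c = 30 − 18/2 = 21 mm → 1.2 × 21 × 16 × 450 / 1000 = 181.4 → r_n = 181.4 kN.
Interior bolts: l_c = 50 − 18 = 32 mm → 1.2 × 32 × 16 × 450 / 1000 = 276.5 → r_n = 276.5 kN.
R_n = 2 × 181.4 + 8 × 276.5 = 2575 kN.
Design strength φR_n = 0.75 × 2575 = 1930 kN.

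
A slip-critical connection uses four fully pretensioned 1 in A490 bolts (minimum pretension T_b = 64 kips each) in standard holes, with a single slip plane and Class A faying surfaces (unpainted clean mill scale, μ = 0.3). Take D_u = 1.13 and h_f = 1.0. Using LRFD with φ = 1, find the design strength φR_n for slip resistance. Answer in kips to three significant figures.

86.8 kips

R_n = μ · D_u · h_f · T_b · n_s · n_b = 0.3 × 1.13 × 1.0 × 64 × 1 × 4 = 86.78 kips.
Design strength φR_n = 1 × 86.78 = 86.8 kips.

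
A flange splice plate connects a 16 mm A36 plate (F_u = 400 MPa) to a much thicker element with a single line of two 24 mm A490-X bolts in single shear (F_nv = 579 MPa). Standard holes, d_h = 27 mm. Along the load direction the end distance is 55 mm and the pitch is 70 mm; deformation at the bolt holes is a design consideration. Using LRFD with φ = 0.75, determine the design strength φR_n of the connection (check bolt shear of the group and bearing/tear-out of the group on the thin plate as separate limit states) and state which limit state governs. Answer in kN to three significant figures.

Bolt shear: A_b = π·24²/4 = 452.4 mm²; R_n = 579 × 452.4 × 2 × 1 / 1000 = 523.9 kN → 0.75 × 523.9 = 393 kN.
Bearing (1.2 l_c t F_u ≤ 2.4 d t F_u): upper limit = 2.4·24·16·400 / 1000 = 368.6 kN.
  Edge l_c = 55 − 27/2 = 41.5 → r_n = 318.7 kN; interior l_c = 70 − 27 = 43 → r_n = 330.2 kN.
  R_n,bearing = 1·318.7 + 1·330.2 = 649 kN → 0.75 × 649 = 487 kN.
Bolt shear governs: 393 kN.

393 kN (bolt shear governs)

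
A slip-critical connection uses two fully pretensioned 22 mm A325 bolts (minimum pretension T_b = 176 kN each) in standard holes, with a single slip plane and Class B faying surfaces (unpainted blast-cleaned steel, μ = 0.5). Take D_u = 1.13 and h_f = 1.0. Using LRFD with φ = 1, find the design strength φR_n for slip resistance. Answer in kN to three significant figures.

R_n = μ · D_u · h_f · T_b · n_s · n_b = 0.5 × 1.13 × 1.0 × 176 × 1 × 2 = 198.9 kN.
Design strength φR_n = 1 × 198.9 = 199 kN.

199 kN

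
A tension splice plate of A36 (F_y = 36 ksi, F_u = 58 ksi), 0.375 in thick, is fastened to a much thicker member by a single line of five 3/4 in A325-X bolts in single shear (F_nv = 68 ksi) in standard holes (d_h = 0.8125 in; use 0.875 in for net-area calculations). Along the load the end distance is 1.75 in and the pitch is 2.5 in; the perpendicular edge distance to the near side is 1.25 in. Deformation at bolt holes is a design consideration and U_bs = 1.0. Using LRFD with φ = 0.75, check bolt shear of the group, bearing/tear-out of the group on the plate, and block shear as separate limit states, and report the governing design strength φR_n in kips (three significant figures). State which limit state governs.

84.6 kips (block shear governs)

Bolt shear: A_b = π·0.75²/4 = 0.4418 in²; R_n = 68 × 0.4418 × 5 × 1 = 150.2 kips → 0.75 × 150.2 = 113 kips.
Bearing: edge l_c = 1.344, r_n = 35.07 kips; interior l_c = 1.688, r_n = 39.15 kips; R_n = 35.07 + 4·39.15 = 191.7 kips → 144 kips.
Block shear: A_gv = 4.406, A_nv = 2.93, A_nt = 0.3047 in²; R_n = min(0.6F_uA_nv, 0.6F_yA_gv) + U_bs·F_u·A_nt = 112.8 kips → 84.6 kips.
Block shear governs: 84.6 kips.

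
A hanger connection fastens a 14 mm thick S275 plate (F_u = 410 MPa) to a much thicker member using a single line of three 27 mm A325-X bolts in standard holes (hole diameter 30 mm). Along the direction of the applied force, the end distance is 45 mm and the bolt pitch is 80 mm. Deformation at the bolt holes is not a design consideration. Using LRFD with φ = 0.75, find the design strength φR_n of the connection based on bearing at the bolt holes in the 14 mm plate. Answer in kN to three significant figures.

839 kN

Per bolt r_n = 1.5 l_c t F_u ≤ 3.0 d t F_u; upper limit = 3.0 × 27 × 14 × 410 / 1000 = 464.9 kN.
Edge bolt: l_c = 45 − 30/2 = 30 mm → 1.5 × 30 × 14 × 410 / 1000 = 258.3 → r_n = 258.3 kN.
Interior bolts: l_c = 80 − 30 = 50 mm → 1.5 × 50 × 14 × 410 / 1000 = 430.5 → r_n = 430.5 kN.
R_n = 1 × 258.3 + 2 × 430.5 = 1119 kN.
Design strength φR_n = 0.75 × 1119 = 839 kN.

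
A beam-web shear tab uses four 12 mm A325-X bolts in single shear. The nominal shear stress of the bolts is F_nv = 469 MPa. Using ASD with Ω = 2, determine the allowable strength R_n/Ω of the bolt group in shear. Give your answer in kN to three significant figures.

A_b = π × 12² / 4 = 113.1 mm².
R_n = F_nv · A_b · n · n_s = 469 × 113.1 × 4 × 1 / 1000 = 212.2 kN.
Allowable strength R_n/Ω = 212.2 / 2 = 106 kN.

106 kN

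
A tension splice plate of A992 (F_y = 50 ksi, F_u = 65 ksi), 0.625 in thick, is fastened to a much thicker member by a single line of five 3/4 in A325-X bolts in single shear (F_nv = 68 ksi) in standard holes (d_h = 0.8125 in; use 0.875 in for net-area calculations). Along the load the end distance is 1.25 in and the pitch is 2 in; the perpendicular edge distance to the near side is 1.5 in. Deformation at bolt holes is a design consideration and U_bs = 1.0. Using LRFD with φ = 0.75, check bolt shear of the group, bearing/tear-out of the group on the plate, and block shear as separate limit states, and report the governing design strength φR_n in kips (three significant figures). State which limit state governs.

113 kips (bolt shear governs)

Bolt shear: A_b = π·0.75²/4 = 0.4418 in²; R_n = 68 × 0.4418 × 5 × 1 = 150.2 kips → 0.75 × 150.2 = 113 kips.
Bearing: edge l_c = 0.8438, r_n = 41.13 kips; interior l_c = 1.188, r_n = 57.89 kips; R_n = 41.13 + 4·57.89 = 272.7 kips → 205 kips.
Block shear: A_gv = 5.781, A_nv = 3.32, A_nt = 0.6641 in²; R_n = min(0.6F_uA_nv, 0.6F_yA_gv) + U_bs·F_u·A_nt = 172.7 kips → 129 kips.
Bolt shear governs: 113 kips.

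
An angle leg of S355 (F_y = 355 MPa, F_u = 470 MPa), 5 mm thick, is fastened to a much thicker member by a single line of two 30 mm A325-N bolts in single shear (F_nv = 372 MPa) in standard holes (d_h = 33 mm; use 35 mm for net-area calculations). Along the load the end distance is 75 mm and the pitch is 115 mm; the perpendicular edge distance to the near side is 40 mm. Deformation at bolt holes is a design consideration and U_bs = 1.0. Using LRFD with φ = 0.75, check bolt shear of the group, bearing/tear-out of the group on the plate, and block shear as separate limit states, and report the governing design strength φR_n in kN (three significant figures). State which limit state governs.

Bolt shear: A_b = π·30²/4 = 706.9 mm²; R_n = 372 × 706.9 × 2 × 1 / 1000 = 525.9 kN → 0.75 × 525.9 = 394 kN.
Bearing: edge l_c = 58.5, r_n = 165 kN; interior l_c = 82, r_n = 169.2 kN; R_n = 165 + 1·169.2 = 334.2 kN → 251 kN.
Block shear: A_gv = 950, A_nv = 687.5, A_nt = 112.5 mm²; R_n = min(0.6F_uA_nv, 0.6F_yA_gv) + U_bs·F_u·A_nt = 246.8 kN → 185 kN.
Block shear governs: 185 kN.

185 kN (block shear governs)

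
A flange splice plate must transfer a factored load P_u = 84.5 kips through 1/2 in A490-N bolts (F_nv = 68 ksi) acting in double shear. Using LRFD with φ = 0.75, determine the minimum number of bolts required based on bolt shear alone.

A_b = π·0.5²/4 = 0.1963 in².
Per-bolt design strength φR_n = 0.75 × 68 × 0.1963 × 2 = 20.03 kips.
n ≥ 84.5 / 20.03 = 4.219 → use 5 bolts.

5 bolts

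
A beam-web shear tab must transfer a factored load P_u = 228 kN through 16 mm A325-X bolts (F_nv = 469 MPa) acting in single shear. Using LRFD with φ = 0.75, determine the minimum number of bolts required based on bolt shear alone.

4 bolts

A_b = π·16²/4 = 201.1 mm².
Per-bolt design strength φR_n = 0.75 × 469 × 201.1 × 1 / 1000 = 70.72 kN.
n ≥ 228 / 70.72 = 3.224 → use 4 bolts.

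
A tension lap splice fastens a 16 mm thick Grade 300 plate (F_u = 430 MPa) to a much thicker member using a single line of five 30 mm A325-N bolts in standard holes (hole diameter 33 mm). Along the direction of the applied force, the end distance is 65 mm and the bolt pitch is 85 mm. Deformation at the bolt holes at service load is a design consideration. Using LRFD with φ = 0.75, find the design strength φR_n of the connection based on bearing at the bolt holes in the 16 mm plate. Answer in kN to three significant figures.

1590 kN

Per bolt r_n = 1.2 l_c t F_u ≤ 2.4 d t F_u; upper limit = 2.4 × 30 × 16 × 430 / 1000 = 495.4 kN.
Edge bolt: l_c = 65 − 33/2 = 48.5 mm → 1.2 × 48.5 × 16 × 430 / 1000 = 400.4 → r_n = 400.4 kN.
Interior bolts: l_c = 85 − 33 = 52 mm → 1.2 × 52 × 16 × 430 / 1000 = 429.3 → r_n = 429.3 kN.
R_n = 1 × 400.4 + 4 × 429.3 = 2118 kN.
Design strength φR_n = 0.75 × 2118 = 1590 kN.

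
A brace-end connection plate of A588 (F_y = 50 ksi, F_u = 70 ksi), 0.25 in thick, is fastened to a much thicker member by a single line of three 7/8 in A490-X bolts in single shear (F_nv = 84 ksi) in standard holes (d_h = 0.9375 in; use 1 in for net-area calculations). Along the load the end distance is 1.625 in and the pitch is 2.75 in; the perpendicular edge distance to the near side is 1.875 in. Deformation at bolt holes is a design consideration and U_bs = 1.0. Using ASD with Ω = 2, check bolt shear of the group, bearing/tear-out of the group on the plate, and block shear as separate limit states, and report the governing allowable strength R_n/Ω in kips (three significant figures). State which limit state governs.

Bolt shear: A_b = π·0.875²/4 = 0.6013 in²; R_n = 84 × 0.6013 × 3 × 1 = 151.5 kips → 151.5 / 2 = 75.8 kips.
Bearing: edge l_c = 1.156, r_n = 24.28 kips; interior l_c = 1.812, r_n = 36.75 kips; R_n = 24.28 + 2·36.75 = 97.78 kips → 48.9 kips.
Block shear: A_gv = 1.781, A_nv = 1.156, A_nt = 0.3438 in²; R_n = min(0.6F_uA_nv, 0.6F_yA_gv) + U_bs·F_u·A_nt = 72.62 kips → 36.3 kips.
Block shear governs: 36.3 kips.

36.3 kips (block shear governs)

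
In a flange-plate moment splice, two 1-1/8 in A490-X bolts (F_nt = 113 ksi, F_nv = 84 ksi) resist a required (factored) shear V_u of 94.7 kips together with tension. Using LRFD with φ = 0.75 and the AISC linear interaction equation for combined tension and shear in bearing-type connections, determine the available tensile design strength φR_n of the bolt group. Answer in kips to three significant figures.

A_b = π·1.125²/4 = 0.994 in²; f_rv = 94.7 / (2 × 0.994) = 47.63 ksi.
F'_nt = 1.3 F_nt − (F_nt / φF_nv) f_rv = 1.3·113 − (113/(0.75·84))·47.63 = 61.46 ksi, capped at F_nt → F'_nt = 61.46 ksi.
R_n = F'_nt · A_b · n = 61.46 × 0.994 × 2 = 122.2 kips.
Design strength φR_n = 0.75 × 122.2 = 91.6 kips.

91.6 kips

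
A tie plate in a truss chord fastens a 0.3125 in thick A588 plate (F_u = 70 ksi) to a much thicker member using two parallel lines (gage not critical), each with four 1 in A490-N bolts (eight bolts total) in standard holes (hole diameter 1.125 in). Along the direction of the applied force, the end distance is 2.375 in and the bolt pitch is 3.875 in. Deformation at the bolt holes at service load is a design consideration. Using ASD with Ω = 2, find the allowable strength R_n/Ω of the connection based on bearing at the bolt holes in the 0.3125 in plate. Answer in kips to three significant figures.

205 kips

Per bolt r_n = 1.2 l_c t F_u ≤ 2.4 d t F_u; upper limit = 2.4 × 1 × 0.3125 × 70 = 52.5 kips.
Edge bolt: l_c = 2.375 − 1.125/2 = 1.812 in → 1.2 × 1.812 × 0.3125 × 70 = 47.58 → r_n = 47.58 kips.
Interior bolts: l_c = 3.875 − 1.125 = 2.75 in → 1.2 × 2.75 × 0.3125 × 70 = 72.19 → r_n = 52.5 kips.
R_n = 2 × 47.58 + 6 × 52.5 = 410.2 kips.
Allowable strength R_n/Ω = 410.2 / 2 = 205 kips.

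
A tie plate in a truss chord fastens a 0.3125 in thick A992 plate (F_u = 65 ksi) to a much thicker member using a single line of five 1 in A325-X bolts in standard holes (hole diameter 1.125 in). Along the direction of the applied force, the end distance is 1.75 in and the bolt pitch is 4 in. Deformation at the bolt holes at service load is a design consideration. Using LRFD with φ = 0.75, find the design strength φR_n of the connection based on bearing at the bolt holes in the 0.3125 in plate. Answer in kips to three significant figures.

Per bolt r_n = 1.2 l_c t F_u ≤ 2.4 d t F_u; upper limit = 2.4 × 1 × 0.3125 × 65 = 48.75 kips.
Edge bolt: l_c = 1.75 − 1.125/2 = 1.188 in → 1.2 × 1.188 × 0.3125 × 65 = 28.95 → r_n = 28.95 kips.
Interior bolts: l_c = 4 − 1.125 = 2.875 in → 1.2 × 2.875 × 0.3125 × 65 = 70.08 → r_n = 48.75 kips.
R_n = 1 × 28.95 + 4 × 48.75 = 223.9 kips.
Design strength φR_n = 0.75 × 223.9 = 168 kips.

168 kips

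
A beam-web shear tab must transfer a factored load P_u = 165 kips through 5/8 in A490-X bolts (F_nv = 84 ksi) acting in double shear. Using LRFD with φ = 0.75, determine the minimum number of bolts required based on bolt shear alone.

A_b = π·0.625²/4 = 0.3068 in².
Per-bolt design strength φR_n = 0.75 × 84 × 0.3068 × 2 = 38.66 kips.
n ≥ 165 / 38.66 = 4.268 → use 5 bolts.

5 bolts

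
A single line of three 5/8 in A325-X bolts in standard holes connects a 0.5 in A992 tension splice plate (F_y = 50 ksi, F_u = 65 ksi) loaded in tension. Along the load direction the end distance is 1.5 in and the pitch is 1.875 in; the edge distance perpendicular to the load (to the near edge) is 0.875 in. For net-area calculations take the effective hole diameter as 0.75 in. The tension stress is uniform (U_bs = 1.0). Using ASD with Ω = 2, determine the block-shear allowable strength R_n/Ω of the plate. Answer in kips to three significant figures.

41 kips

Shear plane L_v = 1.5 + 2·1.875 = 5.25 in; A_gv = 5.25 × 0.5 = 2.625 in².
A_nv = (5.25 − 2.5·0.75) × 0.5 = 1.688 in².
A_nt = (0.875 − 0.5·0.75) × 0.5 = 0.25 in².
0.6 F_u A_nv = 65.81 kips; 0.6 F_y A_gv = 78.75 kips → shear rupture governs the shear term.
R_n = 65.81 + 1.0 × 65 × 0.25 = 82.06 kips.
Allowable strength R_n/Ω = 82.06 / 2 = 41 kips.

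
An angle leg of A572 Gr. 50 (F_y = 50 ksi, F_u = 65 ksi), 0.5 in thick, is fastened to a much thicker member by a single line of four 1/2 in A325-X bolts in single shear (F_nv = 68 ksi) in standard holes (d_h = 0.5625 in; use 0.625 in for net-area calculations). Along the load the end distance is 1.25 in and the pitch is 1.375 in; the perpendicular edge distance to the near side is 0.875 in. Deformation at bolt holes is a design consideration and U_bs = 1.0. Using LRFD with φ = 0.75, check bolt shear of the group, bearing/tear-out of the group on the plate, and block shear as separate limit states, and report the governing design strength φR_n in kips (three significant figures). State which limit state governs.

Bolt shear: A_b = π·0.5²/4 = 0.1963 in²; R_n = 68 × 0.1963 × 4 × 1 = 53.41 kips → 0.75 × 53.41 = 40.1 kips.
Bearing: edge l_c = 0.9688, r_n = 37.78 kips; interior l_c = 0.8125, r_n = 31.69 kips; R_n = 37.78 + 3·31.69 = 132.8 kips → 99.6 kips.
Block shear: A_gv = 2.688, A_nv = 1.594, A_nt = 0.2812 in²; R_n = min(0.6F_uA_nv, 0.6F_yA_gv) + U_bs·F_u·A_nt = 80.44 kips → 60.3 kips.
Bolt shear governs: 40.1 kips.

40.1 kips (bolt shear governs)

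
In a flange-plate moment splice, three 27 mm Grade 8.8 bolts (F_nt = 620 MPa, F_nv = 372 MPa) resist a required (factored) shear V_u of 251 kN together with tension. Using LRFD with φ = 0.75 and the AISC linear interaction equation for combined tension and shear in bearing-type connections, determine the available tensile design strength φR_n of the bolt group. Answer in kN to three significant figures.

A_b = π·27²/4 = 572.6 mm²; f_rv = 251 × 1000 / (3 × 572.6) = 146.1 MPa.
F'_nt = 1.3 F_nt − (F_nt / φF_nv) f_rv = 1.3·620 − (620/(0.75·372))·146.1 = 481.3 MPa, capped at F_nt → F'_nt = 481.3 MPa.
R_n = F'_nt · A_b · n = 481.3 × 572.6 × 3 / 1000 = 826.7 kN.
Design strength φR_n = 0.75 × 826.7 = 620 kN.

620 kN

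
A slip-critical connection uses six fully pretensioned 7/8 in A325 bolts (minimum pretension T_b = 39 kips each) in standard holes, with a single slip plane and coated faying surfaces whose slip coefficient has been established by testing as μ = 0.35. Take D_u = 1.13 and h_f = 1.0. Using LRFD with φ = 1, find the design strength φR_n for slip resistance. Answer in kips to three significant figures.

92.5 kips

R_n = μ · D_u · h_f · T_b · n_s · n_b = 0.35 × 1.13 × 1.0 × 39 × 1 × 6 = 92.55 kips.
Design strength φR_n = 1 × 92.55 = 92.5 kips.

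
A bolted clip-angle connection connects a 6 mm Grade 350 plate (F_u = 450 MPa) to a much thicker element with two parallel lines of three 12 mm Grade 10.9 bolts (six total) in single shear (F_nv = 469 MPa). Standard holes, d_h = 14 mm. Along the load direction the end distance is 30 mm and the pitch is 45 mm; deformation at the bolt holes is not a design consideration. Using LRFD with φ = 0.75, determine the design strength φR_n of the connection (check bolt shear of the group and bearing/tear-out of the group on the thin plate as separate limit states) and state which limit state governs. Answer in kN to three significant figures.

239 kN (bolt shear governs)

Bolt shear: A_b = π·12²/4 = 113.1 mm²; R_n = 469 × 113.1 × 6 × 1 / 1000 = 318.3 kN → 0.75 × 318.3 = 239 kN.
Bearing (1.5 l_c t F_u ≤ 3.0 d t F_u): upper limit = 3.0·12·6·450 / 1000 = 97.2 kN.
  Edge l_c = 30 − 14/2 = 23 → r_n = 93.15 kN; interior l_c = 45 − 14 = 31 → r_n = 97.2 kN.
  R_n,bearing = 2·93.15 + 4·97.2 = 575.1 kN → 0.75 × 575.1 = 431 kN.
Bolt shear governs: 239 kN.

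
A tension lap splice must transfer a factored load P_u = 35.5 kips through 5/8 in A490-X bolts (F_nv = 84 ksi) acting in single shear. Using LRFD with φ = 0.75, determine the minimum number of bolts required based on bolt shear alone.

2 bolts

A_b = π·0.625²/4 = 0.3068 in².
Per-bolt design strength φR_n = 0.75 × 84 × 0.3068 × 1 = 19.33 kips.
n ≥ 35.5 / 19.33 = 1.837 → use 2 bolts.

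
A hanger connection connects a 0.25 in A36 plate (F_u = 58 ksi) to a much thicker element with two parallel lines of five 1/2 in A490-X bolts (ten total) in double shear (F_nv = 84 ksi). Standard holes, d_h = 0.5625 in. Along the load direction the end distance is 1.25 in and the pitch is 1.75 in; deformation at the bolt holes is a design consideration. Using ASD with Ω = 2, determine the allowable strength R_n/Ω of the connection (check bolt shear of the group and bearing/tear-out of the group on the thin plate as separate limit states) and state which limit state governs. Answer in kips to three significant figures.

86.5 kips (bearing governs)

Bolt shear: A_b = π·0.5²/4 = 0.1963 in²; R_n = 84 × 0.1963 × 10 × 2 = 329.9 kips → 329.9 / 2 = 165 kips.
Bearing (1.2 l_c t F_u ≤ 2.4 d t F_u): upper limit = 2.4·0.5·0.25·58 = 17.4 kips.
  Edge l_c = 1.25 − 0.5625/2 = 0.9688 → r_n = 16.86 kips; interior l_c = 1.75 − 0.5625 = 1.188 → r_n = 17.4 kips.
  R_n,bearing = 2·16.86 + 8·17.4 = 172.9 kips → 172.9 / 2 = 86.5 kips.
Bearing governs: 86.5 kips.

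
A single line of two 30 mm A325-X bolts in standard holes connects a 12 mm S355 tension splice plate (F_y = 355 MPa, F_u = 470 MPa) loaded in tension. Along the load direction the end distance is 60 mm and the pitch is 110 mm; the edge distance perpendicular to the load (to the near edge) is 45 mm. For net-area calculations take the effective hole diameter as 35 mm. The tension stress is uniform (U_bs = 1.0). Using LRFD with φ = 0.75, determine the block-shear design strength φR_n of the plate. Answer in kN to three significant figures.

Shear plane L_v = 60 + 1·110 = 170 mm; A_gv = 170 × 12 = 2040 mm².
A_nv = (170 − 1.5·35) × 12 = 1410 mm².
A_nt = (45 − 0.5·35) × 12 = 330 mm².
0.6 F_u A_nv = 397.6 kN; 0.6 F_y A_gv = 434.5 kN → shear rupture governs the shear term.
R_n = 397.6 + 1.0 × 470 × 330 / 1000 = 552.7 kN.
Design strength φR_n = 0.75 × 552.7 = 415 kN.

415 kN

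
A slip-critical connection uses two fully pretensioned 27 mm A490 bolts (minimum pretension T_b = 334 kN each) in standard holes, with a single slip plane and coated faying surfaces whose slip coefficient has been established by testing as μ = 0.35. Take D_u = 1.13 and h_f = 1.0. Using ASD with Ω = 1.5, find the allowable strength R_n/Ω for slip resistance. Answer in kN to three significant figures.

176 kN

R_n = μ · D_u · h_f · T_b · n_s · n_b = 0.35 × 1.13 × 1.0 × 334 × 1 × 2 = 264.2 kN.
Allowable strength R_n/Ω = 264.2 / 1.5 = 176 kN.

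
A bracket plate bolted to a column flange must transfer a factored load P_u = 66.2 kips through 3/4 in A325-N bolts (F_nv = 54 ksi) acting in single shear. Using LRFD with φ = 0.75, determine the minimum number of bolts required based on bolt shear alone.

A_b = π·0.75²/4 = 0.4418 in².
Per-bolt design strength φR_n = 0.75 × 54 × 0.4418 × 1 = 17.89 kips.
n ≥ 66.2 / 17.89 = 3.7 → use 4 bolts.

4 bolts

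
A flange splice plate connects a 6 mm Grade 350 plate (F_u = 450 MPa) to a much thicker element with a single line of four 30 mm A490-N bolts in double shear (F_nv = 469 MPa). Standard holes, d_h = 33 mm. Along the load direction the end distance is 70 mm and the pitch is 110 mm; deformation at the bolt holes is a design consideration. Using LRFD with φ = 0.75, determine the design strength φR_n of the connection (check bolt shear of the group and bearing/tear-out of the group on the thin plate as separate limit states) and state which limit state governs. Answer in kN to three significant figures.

Bolt shear: A_b = π·30²/4 = 706.9 mm²; R_n = 469 × 706.9 × 4 × 2 / 1000 = 2652 kN → 0.75 × 2652 = 1990 kN.
Bearing (1.2 l_c t F_u ≤ 2.4 d t F_u): upper limit = 2.4·30·6·450 / 1000 = 194.4 kN.
  Edge l_c = 70 − 33/2 = 53.5 → r_n = 173.3 kN; interior l_c = 110 − 33 = 77 → r_n = 194.4 kN.
  R_n,bearing = 1·173.3 + 3·194.4 = 756.5 kN → 0.75 × 756.5 = 567 kN.
Bearing governs: 567 kN.

567 kN (bearing governs)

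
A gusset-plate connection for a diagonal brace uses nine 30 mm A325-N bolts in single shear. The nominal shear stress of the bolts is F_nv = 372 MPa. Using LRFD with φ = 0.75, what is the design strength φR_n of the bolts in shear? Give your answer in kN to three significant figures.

A_b = π × 30² / 4 = 706.9 mm².
R_n = F_nv · A_b · n · n_s = 372 × 706.9 × 9 × 1 / 1000 = 2367 kN.
Design strength φR_n = 0.75 × 2367 = 1770 kN.

1770 kN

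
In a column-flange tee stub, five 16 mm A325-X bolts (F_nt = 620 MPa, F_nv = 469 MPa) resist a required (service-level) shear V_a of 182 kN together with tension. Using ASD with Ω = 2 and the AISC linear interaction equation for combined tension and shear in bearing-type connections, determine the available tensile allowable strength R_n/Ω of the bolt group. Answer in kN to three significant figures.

165 kN

A_b = π·16²/4 = 201.1 mm²; f_rv = 182 × 1000 / (5 × 201.1) = 181 MPa.
F'_nt = 1.3 F_nt − (Ω F_nt / F_nv) f_rv = 1.3·620 − (2·620/469)·181 = 327.3 MPa, capped at F_nt → F'_nt = 327.3 MPa.
R_n = F'_nt · A_b · n = 327.3 × 201.1 × 5 / 1000 = 329.1 kN.
Allowable strength R_n/Ω = 329.1 / 2 = 165 kN.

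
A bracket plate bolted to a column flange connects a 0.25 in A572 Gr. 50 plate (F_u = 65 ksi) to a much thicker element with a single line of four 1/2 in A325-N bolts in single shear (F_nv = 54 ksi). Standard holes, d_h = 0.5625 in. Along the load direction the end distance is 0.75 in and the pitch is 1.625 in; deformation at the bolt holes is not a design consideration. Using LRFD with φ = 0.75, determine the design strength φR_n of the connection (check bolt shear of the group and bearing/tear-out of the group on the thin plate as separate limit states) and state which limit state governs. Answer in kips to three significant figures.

Bolt shear: A_b = π·0.5²/4 = 0.1963 in²; R_n = 54 × 0.1963 × 4 × 1 = 42.41 kips → 0.75 × 42.41 = 31.8 kips.
Bearing (1.5 l_c t F_u ≤ 3.0 d t F_u): upper limit = 3.0·0.5·0.25·65 = 24.38 kips.
  Edge l_c = 0.75 − 0.5625/2 = 0.4688 → r_n = 11.43 kips; interior l_c = 1.625 − 0.5625 = 1.062 → r_n = 24.38 kips.
  R_n,bearing = 1·11.43 + 3·24.38 = 84.55 kips → 0.75 × 84.55 = 63.4 kips.
Bolt shear governs: 31.8 kips.

31.8 kips (bolt shear governs)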